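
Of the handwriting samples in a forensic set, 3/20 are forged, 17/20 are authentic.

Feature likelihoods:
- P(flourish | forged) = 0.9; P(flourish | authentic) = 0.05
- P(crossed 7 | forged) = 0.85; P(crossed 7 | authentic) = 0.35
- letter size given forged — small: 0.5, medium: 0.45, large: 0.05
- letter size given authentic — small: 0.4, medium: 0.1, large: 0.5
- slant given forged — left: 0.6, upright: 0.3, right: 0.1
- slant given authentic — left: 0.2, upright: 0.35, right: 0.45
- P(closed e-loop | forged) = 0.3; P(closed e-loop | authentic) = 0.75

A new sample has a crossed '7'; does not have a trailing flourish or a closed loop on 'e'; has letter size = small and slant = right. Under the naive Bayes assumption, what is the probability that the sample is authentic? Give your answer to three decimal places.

0.966

forged: 0.15 × (1−0.9) × 0.85 × 0.5 × 0.1 × (1−0.3) = 0.00044625
authentic: 0.85 × (1−0.05) × 0.35 × 0.4 × 0.45 × (1−0.75) = 0.012718125
P(authentic | x) = 0.012718125 / 0.013164375 ≈ 0.966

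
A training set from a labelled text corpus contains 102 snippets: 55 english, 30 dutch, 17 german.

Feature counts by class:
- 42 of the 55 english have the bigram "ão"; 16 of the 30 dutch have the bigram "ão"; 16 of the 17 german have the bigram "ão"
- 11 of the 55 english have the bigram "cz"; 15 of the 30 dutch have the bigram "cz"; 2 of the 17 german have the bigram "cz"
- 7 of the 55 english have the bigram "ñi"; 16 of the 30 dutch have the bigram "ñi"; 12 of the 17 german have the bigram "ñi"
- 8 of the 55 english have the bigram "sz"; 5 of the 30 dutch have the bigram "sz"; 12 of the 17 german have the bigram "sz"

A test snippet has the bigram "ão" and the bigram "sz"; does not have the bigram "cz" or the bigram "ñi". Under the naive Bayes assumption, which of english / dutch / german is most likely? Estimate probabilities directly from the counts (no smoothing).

english

english: (55/102) × (42/55) × (44/55) × (48/55) × (8/55) ≈ 0.0418162
dutch: (30/102) × (16/30) × (15/30) × (14/30) × (5/30) ≈ 0.00610022
german: (17/102) × (16/17) × (15/17) × (5/17) × (12/17) ≈ 0.0287353
Highest score → english.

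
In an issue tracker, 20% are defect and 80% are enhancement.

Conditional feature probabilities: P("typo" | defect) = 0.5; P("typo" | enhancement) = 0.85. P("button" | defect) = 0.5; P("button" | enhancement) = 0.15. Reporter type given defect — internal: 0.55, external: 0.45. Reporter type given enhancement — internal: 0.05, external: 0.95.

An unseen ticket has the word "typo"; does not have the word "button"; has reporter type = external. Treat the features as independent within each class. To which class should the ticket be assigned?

defect: 0.2 × 0.5 × (1−0.5) × 0.45 = 0.0225
enhancement: 0.8 × 0.85 × (1−0.15) × 0.95 = 0.5491
Highest score → enhancement.

enhancement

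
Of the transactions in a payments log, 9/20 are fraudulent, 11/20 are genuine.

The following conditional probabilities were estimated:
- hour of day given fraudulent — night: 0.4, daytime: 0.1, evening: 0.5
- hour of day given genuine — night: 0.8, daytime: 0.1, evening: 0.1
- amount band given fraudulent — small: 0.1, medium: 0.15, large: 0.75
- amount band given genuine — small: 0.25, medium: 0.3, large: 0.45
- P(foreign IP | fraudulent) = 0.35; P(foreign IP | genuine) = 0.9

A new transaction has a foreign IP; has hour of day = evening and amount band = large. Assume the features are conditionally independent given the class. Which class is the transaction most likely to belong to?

fraudulent

fraudulent: 0.45 × 0.5 × 0.75 × 0.35 = 0.0590625
genuine: 0.55 × 0.1 × 0.45 × 0.9 = 0.022275
Highest score → fraudulent.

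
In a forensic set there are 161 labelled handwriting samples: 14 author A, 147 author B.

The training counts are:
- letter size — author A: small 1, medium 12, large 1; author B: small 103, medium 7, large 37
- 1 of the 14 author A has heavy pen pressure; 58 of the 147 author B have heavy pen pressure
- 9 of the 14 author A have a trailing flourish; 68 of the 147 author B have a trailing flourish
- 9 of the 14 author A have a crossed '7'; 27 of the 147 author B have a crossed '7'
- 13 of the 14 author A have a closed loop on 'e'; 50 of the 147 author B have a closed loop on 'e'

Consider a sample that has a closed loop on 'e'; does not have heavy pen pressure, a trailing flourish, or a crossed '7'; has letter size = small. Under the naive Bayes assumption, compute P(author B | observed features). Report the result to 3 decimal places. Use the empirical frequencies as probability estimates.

author A: (14/161) × (1/14) × (13/14) × (5/14) × (5/14) × (13/14) ≈ 0.000683107
author B: (147/161) × (103/147) × (89/147) × (79/147) × (120/147) × (50/147) ≈ 0.0577977
P(author B | x) = 0.0577977 / 0.058480807 ≈ 0.988

0.988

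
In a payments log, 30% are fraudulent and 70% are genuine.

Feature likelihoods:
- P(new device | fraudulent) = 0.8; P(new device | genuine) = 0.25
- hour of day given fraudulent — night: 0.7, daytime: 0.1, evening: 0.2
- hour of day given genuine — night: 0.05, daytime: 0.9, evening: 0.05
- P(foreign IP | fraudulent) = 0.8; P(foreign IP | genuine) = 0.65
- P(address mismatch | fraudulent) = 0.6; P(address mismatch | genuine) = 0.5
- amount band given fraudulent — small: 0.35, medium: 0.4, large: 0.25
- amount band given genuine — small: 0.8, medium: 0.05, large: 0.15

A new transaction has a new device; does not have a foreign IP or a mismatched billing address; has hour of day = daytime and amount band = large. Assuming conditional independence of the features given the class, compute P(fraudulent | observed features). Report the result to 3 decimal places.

0.104

fraudulent: 0.3 × 0.8 × 0.1 × (1−0.8) × (1−0.6) × 0.25 = 0.00048
genuine: 0.7 × 0.25 × 0.9 × (1−0.65) × (1−0.5) × 0.15 = 0.004134375
P(fraudulent | x) = 0.00048 / 0.004614375 ≈ 0.104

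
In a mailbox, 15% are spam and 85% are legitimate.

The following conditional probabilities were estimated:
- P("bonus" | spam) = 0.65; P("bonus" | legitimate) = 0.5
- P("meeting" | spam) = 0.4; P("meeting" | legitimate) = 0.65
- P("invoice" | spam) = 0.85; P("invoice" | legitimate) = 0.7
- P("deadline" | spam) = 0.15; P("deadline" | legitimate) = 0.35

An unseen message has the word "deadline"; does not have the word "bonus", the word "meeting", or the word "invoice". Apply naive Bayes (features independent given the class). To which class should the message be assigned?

spam: 0.15 × (1−0.65) × (1−0.4) × (1−0.85) × 0.15 = 0.00070875
legitimate: 0.85 × (1−0.5) × (1−0.65) × (1−0.7) × 0.35 = 0.01561875
Highest score → legitimate.

legitimate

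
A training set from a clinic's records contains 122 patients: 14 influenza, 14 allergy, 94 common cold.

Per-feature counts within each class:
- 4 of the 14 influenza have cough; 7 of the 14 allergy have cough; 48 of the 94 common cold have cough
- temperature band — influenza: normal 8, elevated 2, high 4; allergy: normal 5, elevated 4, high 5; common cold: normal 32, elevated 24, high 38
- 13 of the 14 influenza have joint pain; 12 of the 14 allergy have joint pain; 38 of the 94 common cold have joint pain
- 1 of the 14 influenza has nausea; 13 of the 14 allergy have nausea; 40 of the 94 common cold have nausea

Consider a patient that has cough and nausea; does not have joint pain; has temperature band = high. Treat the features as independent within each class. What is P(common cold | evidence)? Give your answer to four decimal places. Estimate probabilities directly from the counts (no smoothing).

influenza: (14/122) × (4/14) × (4/14) × (1/14) × (1/14) ≈ 0.0000477943
allergy: (14/122) × (7/14) × (5/14) × (2/14) × (13/14) ≈ 0.0027183
common cold: (94/122) × (48/94) × (38/94) × (56/94) × (40/94) ≈ 0.0403208
P(common cold | x) = 0.0403208 / 0.0430868943 ≈ 0.9358

0.9358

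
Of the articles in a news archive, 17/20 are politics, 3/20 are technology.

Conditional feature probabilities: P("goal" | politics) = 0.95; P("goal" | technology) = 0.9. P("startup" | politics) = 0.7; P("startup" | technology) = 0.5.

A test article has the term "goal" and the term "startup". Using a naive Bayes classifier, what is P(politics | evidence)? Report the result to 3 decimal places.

0.893

politics: 0.85 × 0.95 × 0.7 = 0.56525
technology: 0.15 × 0.9 × 0.5 = 0.0675
P(politics | x) = 0.56525 / 0.63275 ≈ 0.893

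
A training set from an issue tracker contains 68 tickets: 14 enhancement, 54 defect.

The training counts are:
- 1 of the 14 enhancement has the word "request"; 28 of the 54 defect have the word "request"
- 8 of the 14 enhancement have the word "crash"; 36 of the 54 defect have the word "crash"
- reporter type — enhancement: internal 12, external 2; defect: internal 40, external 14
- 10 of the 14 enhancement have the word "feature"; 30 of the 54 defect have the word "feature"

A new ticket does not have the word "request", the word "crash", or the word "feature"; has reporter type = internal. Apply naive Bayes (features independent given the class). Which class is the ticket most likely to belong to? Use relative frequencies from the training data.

enhancement: (14/68) × (13/14) × (6/14) × (12/14) × (4/14) ≈ 0.0200652
defect: (54/68) × (26/54) × (18/54) × (40/54) × (24/54) ≈ 0.0419592
Highest score → defect.

defect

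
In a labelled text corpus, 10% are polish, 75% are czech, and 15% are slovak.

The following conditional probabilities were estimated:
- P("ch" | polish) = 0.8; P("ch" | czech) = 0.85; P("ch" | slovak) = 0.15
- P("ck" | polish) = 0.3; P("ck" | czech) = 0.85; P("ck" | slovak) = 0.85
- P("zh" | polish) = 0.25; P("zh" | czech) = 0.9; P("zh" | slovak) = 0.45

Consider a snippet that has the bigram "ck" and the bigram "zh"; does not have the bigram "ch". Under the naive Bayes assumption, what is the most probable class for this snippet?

czech

polish: 0.1 × (1−0.8) × 0.3 × 0.25 = 0.0015
czech: 0.75 × (1−0.85) × 0.85 × 0.9 = 0.0860625
slovak: 0.15 × (1−0.15) × 0.85 × 0.45 = 0.04876875
Highest score → czech.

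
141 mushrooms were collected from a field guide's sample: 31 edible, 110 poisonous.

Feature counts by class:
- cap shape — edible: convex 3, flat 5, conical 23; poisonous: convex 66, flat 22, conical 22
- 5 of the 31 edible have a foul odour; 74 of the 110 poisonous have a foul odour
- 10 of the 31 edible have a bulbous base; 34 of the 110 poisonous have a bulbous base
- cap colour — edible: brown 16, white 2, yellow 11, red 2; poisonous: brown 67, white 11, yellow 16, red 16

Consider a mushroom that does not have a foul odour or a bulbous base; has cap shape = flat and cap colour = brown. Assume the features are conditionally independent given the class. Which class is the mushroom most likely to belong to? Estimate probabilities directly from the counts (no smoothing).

poisonous

edible: (31/141) × (5/31) × (26/31) × (21/31) × (16/31) ≈ 0.0103987
poisonous: (110/141) × (22/110) × (36/110) × (76/110) × (67/110) ≈ 0.021489
Highest score → poisonous.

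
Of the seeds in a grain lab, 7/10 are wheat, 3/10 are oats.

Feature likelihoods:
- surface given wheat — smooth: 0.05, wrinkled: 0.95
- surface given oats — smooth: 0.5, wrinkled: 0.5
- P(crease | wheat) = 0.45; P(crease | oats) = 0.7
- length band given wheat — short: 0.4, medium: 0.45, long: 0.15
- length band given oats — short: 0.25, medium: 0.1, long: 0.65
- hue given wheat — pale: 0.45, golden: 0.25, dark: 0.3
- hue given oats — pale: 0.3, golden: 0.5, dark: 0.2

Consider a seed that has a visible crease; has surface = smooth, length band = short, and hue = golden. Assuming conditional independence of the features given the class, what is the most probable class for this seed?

oats

wheat: 0.7 × 0.05 × 0.45 × 0.4 × 0.25 = 0.001575
oats: 0.3 × 0.5 × 0.7 × 0.25 × 0.5 = 0.013125
Highest score → oats.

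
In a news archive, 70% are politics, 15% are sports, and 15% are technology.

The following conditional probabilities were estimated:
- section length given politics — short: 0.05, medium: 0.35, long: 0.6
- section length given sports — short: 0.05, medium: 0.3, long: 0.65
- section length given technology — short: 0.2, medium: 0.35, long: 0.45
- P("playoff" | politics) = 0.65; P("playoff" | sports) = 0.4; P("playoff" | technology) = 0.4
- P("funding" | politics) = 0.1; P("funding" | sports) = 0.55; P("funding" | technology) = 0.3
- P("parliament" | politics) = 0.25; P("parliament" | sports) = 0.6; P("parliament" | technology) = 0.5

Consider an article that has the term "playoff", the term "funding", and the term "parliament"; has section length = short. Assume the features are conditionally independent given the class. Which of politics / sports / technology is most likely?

politics: 0.7 × 0.05 × 0.65 × 0.1 × 0.25 = 0.00056875
sports: 0.15 × 0.05 × 0.4 × 0.55 × 0.6 = 0.00099
technology: 0.15 × 0.2 × 0.4 × 0.3 × 0.5 = 0.0018
Highest score → technology.

technology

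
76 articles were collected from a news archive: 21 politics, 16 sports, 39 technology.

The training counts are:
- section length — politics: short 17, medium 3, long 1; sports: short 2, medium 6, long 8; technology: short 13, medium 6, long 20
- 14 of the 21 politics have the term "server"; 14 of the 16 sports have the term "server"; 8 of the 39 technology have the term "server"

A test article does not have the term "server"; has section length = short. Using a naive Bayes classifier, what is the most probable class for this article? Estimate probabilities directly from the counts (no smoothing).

technology

politics: (21/76) × (17/21) × (7/21) ≈ 0.0745614
sports: (16/76) × (2/16) × (2/16) ≈ 0.00328947
technology: (39/76) × (13/39) × (31/39) ≈ 0.135965
Highest score → technology.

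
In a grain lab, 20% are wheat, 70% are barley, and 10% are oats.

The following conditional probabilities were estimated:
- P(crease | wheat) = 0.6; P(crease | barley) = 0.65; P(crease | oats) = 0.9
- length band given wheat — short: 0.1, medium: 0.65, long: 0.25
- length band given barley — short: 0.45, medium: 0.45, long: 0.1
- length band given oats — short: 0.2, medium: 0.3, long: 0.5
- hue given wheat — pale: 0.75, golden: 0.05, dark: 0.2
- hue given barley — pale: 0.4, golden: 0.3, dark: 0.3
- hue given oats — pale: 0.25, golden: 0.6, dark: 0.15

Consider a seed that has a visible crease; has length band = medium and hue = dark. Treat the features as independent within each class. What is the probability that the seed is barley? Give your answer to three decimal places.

0.758

wheat: 0.2 × 0.6 × 0.65 × 0.2 = 0.0156
barley: 0.7 × 0.65 × 0.45 × 0.3 = 0.061425
oats: 0.1 × 0.9 × 0.3 × 0.15 = 0.00405
P(barley | x) = 0.061425 / 0.081075 ≈ 0.758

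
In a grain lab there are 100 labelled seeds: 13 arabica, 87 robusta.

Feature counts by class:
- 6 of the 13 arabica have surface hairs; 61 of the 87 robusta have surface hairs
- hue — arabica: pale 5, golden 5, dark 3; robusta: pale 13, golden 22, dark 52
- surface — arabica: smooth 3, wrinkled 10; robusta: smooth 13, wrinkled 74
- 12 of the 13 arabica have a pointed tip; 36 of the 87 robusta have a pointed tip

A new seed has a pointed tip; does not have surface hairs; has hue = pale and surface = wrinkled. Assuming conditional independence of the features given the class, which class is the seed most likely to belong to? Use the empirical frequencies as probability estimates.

arabica

arabica: (13/100) × (7/13) × (5/13) × (10/13) × (12/13) ≈ 0.019117
robusta: (87/100) × (26/87) × (13/87) × (74/87) × (36/87) ≈ 0.0136739
Highest score → arabica.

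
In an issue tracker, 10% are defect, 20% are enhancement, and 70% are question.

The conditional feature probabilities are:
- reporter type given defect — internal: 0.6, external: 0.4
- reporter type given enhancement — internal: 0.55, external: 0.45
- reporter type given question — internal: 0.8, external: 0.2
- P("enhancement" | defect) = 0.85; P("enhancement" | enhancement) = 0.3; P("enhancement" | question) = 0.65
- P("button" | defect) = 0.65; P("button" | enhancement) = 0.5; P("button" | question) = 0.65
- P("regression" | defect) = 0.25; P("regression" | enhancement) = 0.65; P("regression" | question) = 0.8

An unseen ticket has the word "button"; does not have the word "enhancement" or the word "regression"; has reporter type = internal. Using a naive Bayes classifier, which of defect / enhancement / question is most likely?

defect: 0.1 × 0.6 × (1−0.85) × 0.65 × (1−0.25) = 0.0043875
enhancement: 0.2 × 0.55 × (1−0.3) × 0.5 × (1−0.65) = 0.013475
question: 0.7 × 0.8 × (1−0.65) × 0.65 × (1−0.8) = 0.02548
Highest score → question.

question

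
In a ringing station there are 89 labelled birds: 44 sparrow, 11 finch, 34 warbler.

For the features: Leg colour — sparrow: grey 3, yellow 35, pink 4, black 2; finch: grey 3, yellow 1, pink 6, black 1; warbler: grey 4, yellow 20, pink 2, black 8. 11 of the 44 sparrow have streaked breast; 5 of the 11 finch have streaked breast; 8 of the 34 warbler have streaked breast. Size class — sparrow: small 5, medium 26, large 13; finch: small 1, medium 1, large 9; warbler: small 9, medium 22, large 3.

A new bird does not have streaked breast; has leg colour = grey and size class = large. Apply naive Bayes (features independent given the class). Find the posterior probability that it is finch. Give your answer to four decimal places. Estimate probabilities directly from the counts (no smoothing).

0.5889

sparrow: (44/89) × (3/44) × (33/44) × (13/44) ≈ 0.00746936
finch: (11/89) × (3/11) × (6/11) × (9/11) ≈ 0.0150432
warbler: (34/89) × (4/34) × (26/34) × (3/34) ≈ 0.00303254
P(finch | x) = 0.0150432 / 0.0255451 ≈ 0.5889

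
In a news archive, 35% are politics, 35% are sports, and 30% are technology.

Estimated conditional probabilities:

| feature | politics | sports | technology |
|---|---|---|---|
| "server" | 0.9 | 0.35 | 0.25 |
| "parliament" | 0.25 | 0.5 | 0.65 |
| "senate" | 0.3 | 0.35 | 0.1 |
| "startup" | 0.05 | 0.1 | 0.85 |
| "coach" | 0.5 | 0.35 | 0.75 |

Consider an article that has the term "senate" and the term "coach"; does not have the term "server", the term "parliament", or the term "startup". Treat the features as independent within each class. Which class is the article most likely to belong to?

sports

politics: 0.35 × (1−0.9) × (1−0.25) × 0.3 × (1−0.05) × 0.5 = 0.003740625
sports: 0.35 × (1−0.35) × (1−0.5) × 0.35 × (1−0.1) × 0.35 = 0.0125409375
technology: 0.3 × (1−0.25) × (1−0.65) × 0.1 × (1−0.85) × 0.75 = 0.0008859375
Highest score → sports.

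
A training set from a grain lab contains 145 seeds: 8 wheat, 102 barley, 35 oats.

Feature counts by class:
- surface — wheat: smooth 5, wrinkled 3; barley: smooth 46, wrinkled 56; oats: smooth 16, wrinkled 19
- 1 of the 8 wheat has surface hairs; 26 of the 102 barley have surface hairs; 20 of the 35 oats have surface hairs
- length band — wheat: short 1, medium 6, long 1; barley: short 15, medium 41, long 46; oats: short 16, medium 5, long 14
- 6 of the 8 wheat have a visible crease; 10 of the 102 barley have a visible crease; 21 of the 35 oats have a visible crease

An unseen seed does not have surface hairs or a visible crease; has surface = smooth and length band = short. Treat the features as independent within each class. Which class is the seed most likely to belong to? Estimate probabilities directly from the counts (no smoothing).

barley

wheat: (8/145) × (5/8) × (7/8) × (1/8) × (2/8) ≈ 0.000942888
barley: (102/145) × (46/102) × (76/102) × (15/102) × (92/102) ≈ 0.0313532
oats: (35/145) × (16/35) × (15/35) × (16/35) × (14/35) ≈ 0.00864743
Highest score → barley.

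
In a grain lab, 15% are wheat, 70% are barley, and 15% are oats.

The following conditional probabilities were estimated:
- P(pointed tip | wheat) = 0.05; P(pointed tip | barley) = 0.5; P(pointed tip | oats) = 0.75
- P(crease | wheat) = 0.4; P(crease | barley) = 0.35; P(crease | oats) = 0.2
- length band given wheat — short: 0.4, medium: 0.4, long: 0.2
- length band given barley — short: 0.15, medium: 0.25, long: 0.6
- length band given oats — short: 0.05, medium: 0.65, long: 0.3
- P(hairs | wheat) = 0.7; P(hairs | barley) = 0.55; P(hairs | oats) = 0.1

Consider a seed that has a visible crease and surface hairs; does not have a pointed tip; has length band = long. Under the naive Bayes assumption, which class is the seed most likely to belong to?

barley

wheat: 0.15 × (1−0.05) × 0.4 × 0.2 × 0.7 = 0.00798
barley: 0.7 × (1−0.5) × 0.35 × 0.6 × 0.55 = 0.040425
oats: 0.15 × (1−0.75) × 0.2 × 0.3 × 0.1 = 0.000225
Highest score → barley.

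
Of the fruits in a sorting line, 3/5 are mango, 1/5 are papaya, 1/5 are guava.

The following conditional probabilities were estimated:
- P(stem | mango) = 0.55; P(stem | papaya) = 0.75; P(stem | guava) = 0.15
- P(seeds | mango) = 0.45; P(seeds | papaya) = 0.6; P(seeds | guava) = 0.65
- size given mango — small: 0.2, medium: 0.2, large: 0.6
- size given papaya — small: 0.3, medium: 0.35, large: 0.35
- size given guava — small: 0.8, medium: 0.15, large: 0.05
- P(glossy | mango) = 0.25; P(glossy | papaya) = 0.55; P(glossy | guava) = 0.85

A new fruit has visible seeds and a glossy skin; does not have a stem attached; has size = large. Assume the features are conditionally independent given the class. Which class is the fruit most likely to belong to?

mango

mango: 0.6 × (1−0.55) × 0.45 × 0.6 × 0.25 = 0.018225
papaya: 0.2 × (1−0.75) × 0.6 × 0.35 × 0.55 = 0.005775
guava: 0.2 × (1−0.15) × 0.65 × 0.05 × 0.85 = 0.00469625
Highest score → mango.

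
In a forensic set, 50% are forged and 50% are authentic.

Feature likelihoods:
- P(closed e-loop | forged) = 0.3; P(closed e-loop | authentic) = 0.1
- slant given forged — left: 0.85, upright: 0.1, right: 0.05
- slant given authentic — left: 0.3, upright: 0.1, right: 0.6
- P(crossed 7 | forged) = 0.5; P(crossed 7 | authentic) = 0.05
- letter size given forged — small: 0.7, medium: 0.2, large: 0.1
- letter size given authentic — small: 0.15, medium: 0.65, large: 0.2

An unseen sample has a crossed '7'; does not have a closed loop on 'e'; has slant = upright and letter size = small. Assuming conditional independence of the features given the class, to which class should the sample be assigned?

forged

forged: 0.5 × (1−0.3) × 0.1 × 0.5 × 0.7 = 0.01225
authentic: 0.5 × (1−0.1) × 0.1 × 0.05 × 0.15 = 0.0003375
Highest score → forged.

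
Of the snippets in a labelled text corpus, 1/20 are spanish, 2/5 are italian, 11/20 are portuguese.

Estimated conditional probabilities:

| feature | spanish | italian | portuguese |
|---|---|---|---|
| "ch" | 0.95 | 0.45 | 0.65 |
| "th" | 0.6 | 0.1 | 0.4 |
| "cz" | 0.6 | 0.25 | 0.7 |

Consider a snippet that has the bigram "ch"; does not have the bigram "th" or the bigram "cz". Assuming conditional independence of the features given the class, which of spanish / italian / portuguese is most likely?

italian

spanish: 0.05 × 0.95 × (1−0.6) × (1−0.6) = 0.0076
italian: 0.4 × 0.45 × (1−0.1) × (1−0.25) = 0.1215
portuguese: 0.55 × 0.65 × (1−0.4) × (1−0.7) = 0.06435
Highest score → italian.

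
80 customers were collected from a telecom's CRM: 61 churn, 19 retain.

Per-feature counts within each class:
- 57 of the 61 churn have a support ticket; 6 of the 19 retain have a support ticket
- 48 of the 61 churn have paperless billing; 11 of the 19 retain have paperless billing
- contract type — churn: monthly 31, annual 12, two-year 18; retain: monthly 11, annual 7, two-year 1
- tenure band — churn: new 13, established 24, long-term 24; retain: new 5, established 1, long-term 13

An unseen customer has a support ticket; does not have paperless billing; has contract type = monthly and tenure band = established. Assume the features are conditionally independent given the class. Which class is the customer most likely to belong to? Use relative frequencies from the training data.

churn

churn: (61/80) × (57/61) × (13/61) × (31/61) × (24/61) ≈ 0.0303607
retain: (19/80) × (6/19) × (8/19) × (11/19) × (1/19) ≈ 0.000962239
Highest score → churn.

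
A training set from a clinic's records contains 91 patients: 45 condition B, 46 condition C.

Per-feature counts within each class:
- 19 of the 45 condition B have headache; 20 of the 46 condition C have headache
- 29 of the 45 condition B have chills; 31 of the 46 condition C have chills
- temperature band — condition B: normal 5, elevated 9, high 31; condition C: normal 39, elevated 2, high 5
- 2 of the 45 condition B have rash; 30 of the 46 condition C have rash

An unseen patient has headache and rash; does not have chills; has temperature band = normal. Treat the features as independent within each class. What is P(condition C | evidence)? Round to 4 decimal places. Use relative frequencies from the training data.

0.9908

condition B: (45/91) × (19/45) × (16/45) × (5/45) × (2/45) ≈ 0.000366602
condition C: (46/91) × (20/46) × (15/46) × (39/46) × (30/46) ≈ 0.0396271
P(condition C | x) = 0.0396271 / 0.039993702 ≈ 0.9908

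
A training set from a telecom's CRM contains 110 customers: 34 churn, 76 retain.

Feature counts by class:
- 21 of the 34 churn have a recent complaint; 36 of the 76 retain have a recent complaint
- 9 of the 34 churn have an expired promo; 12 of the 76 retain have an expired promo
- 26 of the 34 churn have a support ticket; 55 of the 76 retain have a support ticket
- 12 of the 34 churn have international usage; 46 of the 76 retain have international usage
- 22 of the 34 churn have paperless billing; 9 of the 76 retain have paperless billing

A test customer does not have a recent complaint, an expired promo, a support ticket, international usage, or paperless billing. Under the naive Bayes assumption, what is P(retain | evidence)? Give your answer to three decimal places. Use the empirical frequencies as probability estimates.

churn: (34/110) × (13/34) × (25/34) × (8/34) × (22/34) × (12/34) ≈ 0.00466948
retain: (76/110) × (40/76) × (64/76) × (21/76) × (30/76) × (67/76) ≈ 0.0294448
P(retain | x) = 0.0294448 / 0.03411428 ≈ 0.863

0.863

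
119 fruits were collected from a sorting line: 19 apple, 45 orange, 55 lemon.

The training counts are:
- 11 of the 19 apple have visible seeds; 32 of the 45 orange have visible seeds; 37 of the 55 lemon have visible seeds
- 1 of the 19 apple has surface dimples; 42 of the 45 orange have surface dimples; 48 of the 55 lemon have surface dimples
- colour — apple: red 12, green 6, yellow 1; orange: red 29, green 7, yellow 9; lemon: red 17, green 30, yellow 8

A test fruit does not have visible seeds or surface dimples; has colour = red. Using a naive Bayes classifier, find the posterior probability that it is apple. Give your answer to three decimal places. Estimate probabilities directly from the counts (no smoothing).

apple: (19/119) × (8/19) × (18/19) × (12/19) ≈ 0.0402244
orange: (45/119) × (13/45) × (3/45) × (29/45) ≈ 0.00469343
lemon: (55/119) × (18/55) × (7/55) × (17/55) ≈ 0.00595041
P(apple | x) = 0.0402244 / 0.05086824 ≈ 0.791

0.791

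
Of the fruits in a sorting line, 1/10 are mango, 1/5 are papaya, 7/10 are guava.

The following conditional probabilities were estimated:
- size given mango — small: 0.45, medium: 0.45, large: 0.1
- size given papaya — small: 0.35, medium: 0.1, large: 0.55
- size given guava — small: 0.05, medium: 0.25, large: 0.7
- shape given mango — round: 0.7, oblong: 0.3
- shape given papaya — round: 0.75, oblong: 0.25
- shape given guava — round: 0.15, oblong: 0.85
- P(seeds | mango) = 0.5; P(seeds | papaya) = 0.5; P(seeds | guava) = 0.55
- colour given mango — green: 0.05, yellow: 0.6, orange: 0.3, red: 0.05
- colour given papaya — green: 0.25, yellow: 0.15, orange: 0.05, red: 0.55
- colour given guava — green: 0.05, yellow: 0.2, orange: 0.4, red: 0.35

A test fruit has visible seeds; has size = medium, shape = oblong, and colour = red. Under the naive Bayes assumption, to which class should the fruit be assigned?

guava

mango: 0.1 × 0.45 × 0.3 × 0.5 × 0.05 = 0.0003375
papaya: 0.2 × 0.1 × 0.25 × 0.5 × 0.55 = 0.001375
guava: 0.7 × 0.25 × 0.85 × 0.55 × 0.35 = 0.028634375
Highest score → guava.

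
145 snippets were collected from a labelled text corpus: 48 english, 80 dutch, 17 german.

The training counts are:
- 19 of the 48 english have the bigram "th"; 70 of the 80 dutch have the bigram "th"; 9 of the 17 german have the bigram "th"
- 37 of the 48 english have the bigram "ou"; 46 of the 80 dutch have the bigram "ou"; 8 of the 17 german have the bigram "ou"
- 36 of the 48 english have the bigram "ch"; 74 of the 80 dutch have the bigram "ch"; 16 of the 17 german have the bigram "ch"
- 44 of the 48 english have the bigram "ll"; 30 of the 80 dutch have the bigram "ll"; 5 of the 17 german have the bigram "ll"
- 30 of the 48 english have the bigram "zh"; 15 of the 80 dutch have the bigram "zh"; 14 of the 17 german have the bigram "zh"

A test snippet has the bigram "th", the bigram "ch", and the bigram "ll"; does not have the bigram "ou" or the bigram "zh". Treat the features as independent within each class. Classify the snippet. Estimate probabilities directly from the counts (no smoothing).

dutch

english: (48/145) × (19/48) × (11/48) × (36/48) × (44/48) × (18/48) ≈ 0.00774178
dutch: (80/145) × (70/80) × (34/80) × (74/80) × (30/80) × (65/80) ≈ 0.057825
german: (17/145) × (9/17) × (9/17) × (16/17) × (5/17) × (3/17) ≈ 0.00160521
Highest score → dutch.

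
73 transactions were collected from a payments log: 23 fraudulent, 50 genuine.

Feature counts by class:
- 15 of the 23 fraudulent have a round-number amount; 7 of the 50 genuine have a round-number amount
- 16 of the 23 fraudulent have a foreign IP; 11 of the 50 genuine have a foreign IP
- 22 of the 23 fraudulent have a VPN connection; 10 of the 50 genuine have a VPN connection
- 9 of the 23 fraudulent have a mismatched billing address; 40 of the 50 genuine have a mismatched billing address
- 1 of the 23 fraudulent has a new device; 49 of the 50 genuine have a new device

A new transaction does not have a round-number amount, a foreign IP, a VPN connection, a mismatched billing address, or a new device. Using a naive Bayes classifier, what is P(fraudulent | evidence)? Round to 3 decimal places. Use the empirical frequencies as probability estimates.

0.365

fraudulent: (23/73) × (8/23) × (7/23) × (1/23) × (14/23) × (22/23) ≈ 0.000844315
genuine: (50/73) × (43/50) × (39/50) × (40/50) × (10/50) × (1/50) ≈ 0.00147025
P(fraudulent | x) = 0.000844315 / 0.002314565 ≈ 0.365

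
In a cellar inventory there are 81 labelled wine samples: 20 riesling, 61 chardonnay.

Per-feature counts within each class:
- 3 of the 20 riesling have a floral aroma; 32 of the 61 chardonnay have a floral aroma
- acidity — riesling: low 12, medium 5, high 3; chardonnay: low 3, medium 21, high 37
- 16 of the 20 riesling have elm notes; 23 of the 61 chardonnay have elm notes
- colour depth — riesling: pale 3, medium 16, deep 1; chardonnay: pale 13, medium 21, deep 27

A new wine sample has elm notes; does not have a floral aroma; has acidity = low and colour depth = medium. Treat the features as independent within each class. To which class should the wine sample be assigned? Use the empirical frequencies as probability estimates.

riesling

riesling: (20/81) × (17/20) × (12/20) × (16/20) × (16/20) ≈ 0.0805926
chardonnay: (61/81) × (29/61) × (3/61) × (23/61) × (21/61) ≈ 0.00228556
Highest score → riesling.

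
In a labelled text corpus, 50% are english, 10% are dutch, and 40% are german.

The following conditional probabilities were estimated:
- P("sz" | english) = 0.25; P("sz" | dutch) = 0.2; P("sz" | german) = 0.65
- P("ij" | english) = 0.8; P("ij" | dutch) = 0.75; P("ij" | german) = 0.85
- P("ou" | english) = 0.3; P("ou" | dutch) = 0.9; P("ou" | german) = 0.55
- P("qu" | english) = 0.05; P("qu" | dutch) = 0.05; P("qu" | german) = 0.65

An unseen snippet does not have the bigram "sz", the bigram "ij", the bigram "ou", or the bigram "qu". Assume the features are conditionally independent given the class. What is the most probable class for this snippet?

english: 0.5 × (1−0.25) × (1−0.8) × (1−0.3) × (1−0.05) = 0.049875
dutch: 0.1 × (1−0.2) × (1−0.75) × (1−0.9) × (1−0.05) = 0.0019
german: 0.4 × (1−0.65) × (1−0.85) × (1−0.55) × (1−0.65) = 0.0033075
Highest score → english.

english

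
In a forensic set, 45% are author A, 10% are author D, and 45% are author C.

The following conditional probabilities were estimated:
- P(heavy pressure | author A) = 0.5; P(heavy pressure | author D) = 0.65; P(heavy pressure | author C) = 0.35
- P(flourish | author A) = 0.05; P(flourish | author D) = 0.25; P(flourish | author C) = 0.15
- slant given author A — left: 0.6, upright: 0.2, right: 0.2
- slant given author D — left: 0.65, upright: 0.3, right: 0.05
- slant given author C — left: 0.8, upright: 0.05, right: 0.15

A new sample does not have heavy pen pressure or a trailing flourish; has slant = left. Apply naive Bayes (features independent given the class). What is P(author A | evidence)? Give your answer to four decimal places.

0.3726

author A: 0.45 × (1−0.5) × (1−0.05) × 0.6 = 0.12825
author D: 0.1 × (1−0.65) × (1−0.25) × 0.65 = 0.0170625
author C: 0.45 × (1−0.35) × (1−0.15) × 0.8 = 0.1989
P(author A | x) = 0.12825 / 0.3442125 ≈ 0.3726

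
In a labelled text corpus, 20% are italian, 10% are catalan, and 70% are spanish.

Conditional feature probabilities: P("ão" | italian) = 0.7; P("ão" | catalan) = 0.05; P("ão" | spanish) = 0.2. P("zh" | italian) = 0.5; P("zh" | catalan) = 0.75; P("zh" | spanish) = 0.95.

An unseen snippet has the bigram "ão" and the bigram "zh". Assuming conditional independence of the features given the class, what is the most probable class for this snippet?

spanish

italian: 0.2 × 0.7 × 0.5 = 0.07
catalan: 0.1 × 0.05 × 0.75 = 0.00375
spanish: 0.7 × 0.2 × 0.95 = 0.133
Highest score → spanish.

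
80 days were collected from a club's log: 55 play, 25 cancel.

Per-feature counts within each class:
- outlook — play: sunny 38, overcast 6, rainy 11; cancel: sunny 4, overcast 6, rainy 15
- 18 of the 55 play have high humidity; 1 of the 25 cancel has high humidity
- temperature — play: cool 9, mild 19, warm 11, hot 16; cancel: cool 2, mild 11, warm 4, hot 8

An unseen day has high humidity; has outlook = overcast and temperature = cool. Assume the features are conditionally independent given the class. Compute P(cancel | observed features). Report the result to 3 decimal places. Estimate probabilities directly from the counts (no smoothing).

0.056

play: (55/80) × (6/55) × (18/55) × (9/55) ≈ 0.00401653
cancel: (25/80) × (6/25) × (1/25) × (2/25) = 0.00024
P(cancel | x) = 0.00024 / 0.00425653 ≈ 0.056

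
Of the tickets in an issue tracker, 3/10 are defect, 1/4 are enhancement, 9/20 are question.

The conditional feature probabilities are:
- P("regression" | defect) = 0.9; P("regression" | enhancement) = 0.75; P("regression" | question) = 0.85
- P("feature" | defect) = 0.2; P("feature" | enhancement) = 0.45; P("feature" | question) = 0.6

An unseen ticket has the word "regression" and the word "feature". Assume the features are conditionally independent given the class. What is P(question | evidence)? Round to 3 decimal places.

0.624

defect: 0.3 × 0.9 × 0.2 = 0.054
enhancement: 0.25 × 0.75 × 0.45 = 0.084375
question: 0.45 × 0.85 × 0.6 = 0.2295
P(question | x) = 0.2295 / 0.367875 ≈ 0.624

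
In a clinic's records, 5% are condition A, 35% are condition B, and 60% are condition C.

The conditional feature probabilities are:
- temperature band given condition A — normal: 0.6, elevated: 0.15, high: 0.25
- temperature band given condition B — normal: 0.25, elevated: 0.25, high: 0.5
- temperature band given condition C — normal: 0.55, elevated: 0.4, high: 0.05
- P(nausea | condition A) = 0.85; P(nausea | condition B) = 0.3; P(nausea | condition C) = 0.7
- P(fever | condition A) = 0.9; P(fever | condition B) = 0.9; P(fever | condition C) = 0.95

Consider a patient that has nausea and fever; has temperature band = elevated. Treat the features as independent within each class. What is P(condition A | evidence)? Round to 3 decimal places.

condition A: 0.05 × 0.15 × 0.85 × 0.9 = 0.0057375
condition B: 0.35 × 0.25 × 0.3 × 0.9 = 0.023625
condition C: 0.6 × 0.4 × 0.7 × 0.95 = 0.1596
P(condition A | x) = 0.0057375 / 0.1889625 ≈ 0.030

0.030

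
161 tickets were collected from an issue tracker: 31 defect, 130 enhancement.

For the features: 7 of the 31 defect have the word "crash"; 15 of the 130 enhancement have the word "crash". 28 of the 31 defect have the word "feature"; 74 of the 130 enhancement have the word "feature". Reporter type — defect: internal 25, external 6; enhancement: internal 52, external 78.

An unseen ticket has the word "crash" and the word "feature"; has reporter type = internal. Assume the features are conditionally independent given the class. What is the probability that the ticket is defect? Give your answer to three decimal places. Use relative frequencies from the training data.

defect: (31/161) × (7/31) × (28/31) × (25/31) ≈ 0.0316699
enhancement: (130/161) × (15/130) × (74/130) × (52/130) ≈ 0.0212136
P(defect | x) = 0.0316699 / 0.0528835 ≈ 0.599

0.599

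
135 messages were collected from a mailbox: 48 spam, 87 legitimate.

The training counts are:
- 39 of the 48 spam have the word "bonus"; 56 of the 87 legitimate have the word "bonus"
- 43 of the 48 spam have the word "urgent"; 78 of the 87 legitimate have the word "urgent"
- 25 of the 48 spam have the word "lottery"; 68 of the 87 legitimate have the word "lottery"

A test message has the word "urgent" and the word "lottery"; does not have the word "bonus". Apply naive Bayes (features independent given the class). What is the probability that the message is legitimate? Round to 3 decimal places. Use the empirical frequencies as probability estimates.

0.838

spam: (48/135) × (9/48) × (43/48) × (25/48) ≈ 0.0311053
legitimate: (87/135) × (31/87) × (78/87) × (68/87) ≈ 0.160914
P(legitimate | x) = 0.160914 / 0.1920193 ≈ 0.838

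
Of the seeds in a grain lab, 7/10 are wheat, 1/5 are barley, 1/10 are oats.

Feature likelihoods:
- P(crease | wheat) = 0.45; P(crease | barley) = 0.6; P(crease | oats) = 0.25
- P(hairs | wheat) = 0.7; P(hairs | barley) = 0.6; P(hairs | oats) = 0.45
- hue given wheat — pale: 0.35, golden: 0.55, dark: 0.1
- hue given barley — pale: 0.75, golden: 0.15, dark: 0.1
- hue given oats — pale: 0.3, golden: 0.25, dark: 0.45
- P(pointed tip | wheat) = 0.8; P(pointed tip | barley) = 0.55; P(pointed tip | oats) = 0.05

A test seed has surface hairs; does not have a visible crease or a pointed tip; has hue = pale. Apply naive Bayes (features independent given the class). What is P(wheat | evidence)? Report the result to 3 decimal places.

0.422

wheat: 0.7 × (1−0.45) × 0.7 × 0.35 × (1−0.8) = 0.018865
barley: 0.2 × (1−0.6) × 0.6 × 0.75 × (1−0.55) = 0.0162
oats: 0.1 × (1−0.25) × 0.45 × 0.3 × (1−0.05) = 0.00961875
P(wheat | x) = 0.018865 / 0.04468375 ≈ 0.422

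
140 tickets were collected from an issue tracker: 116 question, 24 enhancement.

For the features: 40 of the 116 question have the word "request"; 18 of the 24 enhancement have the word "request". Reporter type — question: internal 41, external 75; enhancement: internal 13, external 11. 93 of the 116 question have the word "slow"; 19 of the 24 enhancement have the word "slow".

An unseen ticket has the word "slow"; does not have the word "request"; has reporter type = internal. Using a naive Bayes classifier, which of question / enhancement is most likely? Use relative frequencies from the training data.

question: (116/140) × (76/116) × (41/116) × (93/116) ≈ 0.153828
enhancement: (24/140) × (6/24) × (13/24) × (19/24) ≈ 0.018378
Highest score → question.

question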